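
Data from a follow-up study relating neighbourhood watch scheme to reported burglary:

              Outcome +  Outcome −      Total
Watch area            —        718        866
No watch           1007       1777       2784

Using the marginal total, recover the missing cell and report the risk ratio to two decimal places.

0.47

The missing cell is in the exposed row: 866 − 718 = 148.
So a = 148, b = 718, c = 1007, d = 1777.
RR = [a/(a+b)] / [c/(c+d)] = (148/866) / (1007/2784) = 0.17090/0.36171 = 0.47248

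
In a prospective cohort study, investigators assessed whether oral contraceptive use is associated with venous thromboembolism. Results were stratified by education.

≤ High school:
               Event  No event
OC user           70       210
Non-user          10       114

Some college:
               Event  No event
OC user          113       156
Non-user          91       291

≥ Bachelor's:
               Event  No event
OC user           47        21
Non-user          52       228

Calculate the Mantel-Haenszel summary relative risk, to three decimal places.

2.297

RR_MH = Σ(aᵢ·n₀ᵢ/nᵢ) / Σ(cᵢ·n₁ᵢ/nᵢ), with n₁ᵢ = aᵢ+bᵢ (exposed), n₀ᵢ = cᵢ+dᵢ (unexposed), nᵢ = n₁ᵢ+n₀ᵢ.
Stratum 1 (≤ High school): n₁ = 280, n₀ = 124, n = 404; a·n₀/n = 70·124/404 = 21.4851; c·n₁/n = 10·280/404 = 6.9307
Stratum 2 (Some college): n₁ = 269, n₀ = 382, n = 651; a·n₀/n = 113·382/651 = 66.3072; c·n₁/n = 91·269/651 = 37.6022
Stratum 3 (≥ Bachelor's): n₁ = 68, n₀ = 280, n = 348; a·n₀/n = 47·280/348 = 37.8161; c·n₁/n = 52·68/348 = 10.1609
RR_MH = (21.4851 + 66.3072 + 37.8161) / (6.9307 + 37.6022 + 10.1609) = 125.6085 / 54.6938 = 2.29658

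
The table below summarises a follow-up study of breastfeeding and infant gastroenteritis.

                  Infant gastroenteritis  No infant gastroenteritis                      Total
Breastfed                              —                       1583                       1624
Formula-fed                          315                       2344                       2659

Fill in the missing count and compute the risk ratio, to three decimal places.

0.213

The missing cell is in the exposed row: 1624 − 1583 = 41.
So a = 41, b = 1583, c = 315, d = 2344.
RR = [a/(a+b)] / [c/(c+d)] = (41/1624) / (315/2659) = 0.02525/0.11847 = 0.21311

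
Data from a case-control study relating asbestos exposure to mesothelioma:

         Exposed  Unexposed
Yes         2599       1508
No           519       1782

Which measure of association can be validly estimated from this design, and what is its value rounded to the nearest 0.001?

Reading the table with exposure as columns: a = 2599 (Exposed, case), b = 519 (Exposed, non-case), c = 1508 (Unexposed, case), d = 1782.
This is a case-control study: participants were sampled on outcome status, so risks in the source population cannot be estimated directly — relative risk is not valid here. The odds ratio is the appropriate measure.
OR = (a·d)/(b·c) = (2599 × 1782) / (519 × 1508) = 4631418 / 782652 = 5.91760

5.918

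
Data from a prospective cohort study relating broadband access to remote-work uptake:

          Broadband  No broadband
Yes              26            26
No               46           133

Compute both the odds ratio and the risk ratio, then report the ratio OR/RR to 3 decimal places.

1.309

Reading the table with exposure as columns: a = 26 (Broadband, case), b = 46 (Broadband, non-case), c = 26 (No broadband, case), d = 133.
OR = (26·133)/(46·26) = 3458/1196 = 2.89130
Risk in exposed = 26/72 = 0.36111; risk in unexposed = 26/159 = 0.16352; RR = 2.20833
OR/RR = 2.89130 / 2.20833 = 1.30927
The outcome is not rare, so the OR lies further from 1 than the RR.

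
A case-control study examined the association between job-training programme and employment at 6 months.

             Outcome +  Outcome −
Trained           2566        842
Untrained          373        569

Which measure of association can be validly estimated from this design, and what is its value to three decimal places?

Cells: a = 2566, b = 842, c = 373, d = 569.
This is a case-control study: participants were sampled on outcome status, so risks in the source population cannot be estimated directly — relative risk is not valid here. The odds ratio is the appropriate measure.
OR = (a·d)/(b·c) = (2566 × 569) / (842 × 373) = 1460054 / 314066 = 4.64888

4.649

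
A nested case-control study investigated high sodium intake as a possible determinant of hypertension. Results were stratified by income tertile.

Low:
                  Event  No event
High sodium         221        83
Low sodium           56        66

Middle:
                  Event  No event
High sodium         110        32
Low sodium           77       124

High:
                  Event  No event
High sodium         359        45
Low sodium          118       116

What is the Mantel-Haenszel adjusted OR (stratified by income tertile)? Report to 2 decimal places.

OR_MH = Σ(aᵢdᵢ/nᵢ) / Σ(bᵢcᵢ/nᵢ), where nᵢ is the stratum total.
Stratum 1 (Low): n = 426; a·d/n = 221·66/426 = 34.2394; b·c/n = 83·56/426 = 10.9108
Stratum 2 (Middle): n = 343; a·d/n = 110·124/343 = 39.7668; b·c/n = 32·77/343 = 7.1837
Stratum 3 (High): n = 638; a·d/n = 359·116/638 = 65.2727; b·c/n = 45·118/638 = 8.3229
OR_MH = (34.2394 + 39.7668 + 65.2727) / (10.9108 + 7.1837 + 8.3229) = 139.2789 / 26.4174 = 5.27225

5.27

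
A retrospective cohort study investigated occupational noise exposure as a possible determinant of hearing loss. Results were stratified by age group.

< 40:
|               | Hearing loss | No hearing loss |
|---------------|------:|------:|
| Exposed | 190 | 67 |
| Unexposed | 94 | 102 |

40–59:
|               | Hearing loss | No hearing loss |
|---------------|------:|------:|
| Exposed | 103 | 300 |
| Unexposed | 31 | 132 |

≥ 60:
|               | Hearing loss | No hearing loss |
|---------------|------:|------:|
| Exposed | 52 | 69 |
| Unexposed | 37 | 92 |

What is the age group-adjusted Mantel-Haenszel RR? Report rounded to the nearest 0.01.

RR_MH = Σ(aᵢ·n₀ᵢ/nᵢ) / Σ(cᵢ·n₁ᵢ/nᵢ), with n₁ᵢ = aᵢ+bᵢ (exposed), n₀ᵢ = cᵢ+dᵢ (unexposed), nᵢ = n₁ᵢ+n₀ᵢ.
Stratum 1 (< 40): n₁ = 257, n₀ = 196, n = 453; a·n₀/n = 190·196/453 = 82.2075; c·n₁/n = 94·257/453 = 53.3289
Stratum 2 (40–59): n₁ = 403, n₀ = 163, n = 566; a·n₀/n = 103·163/566 = 29.6625; c·n₁/n = 31·403/566 = 22.0724
Stratum 3 (≥ 60): n₁ = 121, n₀ = 129, n = 250; a·n₀/n = 52·129/250 = 26.8320; c·n₁/n = 37·121/250 = 17.9080
RR_MH = (82.2075 + 29.6625 + 26.8320) / (53.3289 + 22.0724 + 17.9080) = 138.7020 / 93.3094 = 1.48648

1.49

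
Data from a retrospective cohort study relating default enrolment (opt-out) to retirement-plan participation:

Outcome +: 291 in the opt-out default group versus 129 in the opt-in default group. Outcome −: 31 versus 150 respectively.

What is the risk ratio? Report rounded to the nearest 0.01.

1.95

From the description: a = 291, b = 31, c = 129, d = 150.
Risk in exposed = 291/322 = 0.90373; risk in unexposed = 129/279 = 0.46237.
RR = 0.90373 / 0.46237 = 1.95457
The risk among the exposed is 1.95 times that among the unexposed.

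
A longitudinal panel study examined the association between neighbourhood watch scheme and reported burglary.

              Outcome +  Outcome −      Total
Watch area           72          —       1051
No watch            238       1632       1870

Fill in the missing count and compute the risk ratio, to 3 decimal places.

The missing cell is in the exposed row: 1051 − 72 = 979.
So a = 72, b = 979, c = 238, d = 1632.
RR = [a/(a+b)] / [c/(c+d)] = (72/1051) / (238/1870) = 0.06851/0.12727 = 0.53826

0.538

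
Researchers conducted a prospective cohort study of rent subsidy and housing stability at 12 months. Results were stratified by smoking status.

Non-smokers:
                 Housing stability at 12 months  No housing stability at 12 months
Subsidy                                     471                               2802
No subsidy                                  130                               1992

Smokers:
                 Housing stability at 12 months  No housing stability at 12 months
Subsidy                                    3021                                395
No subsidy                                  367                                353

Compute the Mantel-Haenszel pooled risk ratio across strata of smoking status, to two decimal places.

RR_MH = Σ(aᵢ·n₀ᵢ/nᵢ) / Σ(cᵢ·n₁ᵢ/nᵢ), with n₁ᵢ = aᵢ+bᵢ (exposed), n₀ᵢ = cᵢ+dᵢ (unexposed), nᵢ = n₁ᵢ+n₀ᵢ.
Stratum 1 (Non-smokers): n₁ = 3273, n₀ = 2122, n = 5395; a·n₀/n = 471·2122/5395 = 185.2571; c·n₁/n = 130·3273/5395 = 78.8675
Stratum 2 (Smokers): n₁ = 3416, n₀ = 720, n = 4136; a·n₀/n = 3021·720/4136 = 525.8994; c·n₁/n = 367·3416/4136 = 303.1122
RR_MH = (185.2571 + 525.8994) / (78.8675 + 303.1122) = 711.1565 / 381.9797 = 1.86177

1.86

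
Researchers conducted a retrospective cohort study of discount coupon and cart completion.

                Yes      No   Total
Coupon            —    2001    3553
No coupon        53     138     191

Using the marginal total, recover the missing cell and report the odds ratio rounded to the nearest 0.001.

The missing cell is in the exposed row: 3553 − 2001 = 1552.
So a = 1552, b = 2001, c = 53, d = 138.
OR = (a·d)/(b·c) = (1552 × 138) / (2001 × 53) = 214176 / 106053 = 2.01952

2.020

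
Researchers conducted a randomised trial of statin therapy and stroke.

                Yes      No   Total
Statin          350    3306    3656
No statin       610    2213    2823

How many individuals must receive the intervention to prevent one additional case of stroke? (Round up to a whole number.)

Risk in treated group = 350/3656 = 0.09573; risk in control = 610/2823 = 0.21608.
Absolute risk reduction = 0.21608 − 0.09573 = 0.12035
NNT = 1 / ARR = 1 / 0.12035 = 8.309 → round up → 9

9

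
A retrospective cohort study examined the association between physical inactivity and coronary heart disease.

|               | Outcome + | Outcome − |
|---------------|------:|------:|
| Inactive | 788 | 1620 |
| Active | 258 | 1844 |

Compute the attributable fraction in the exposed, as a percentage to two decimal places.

Cells: a = 788, b = 1620, c = 258, d = 1844.
Risk in exposed = 788/2408 = 0.32724; risk in unexposed = 258/2102 = 0.12274.
RR = 0.32724/0.12274 = 2.66614
AR% = (RR − 1)/RR × 100 = (2.66614 − 1)/2.66614 × 100 = 62.4926%

62.49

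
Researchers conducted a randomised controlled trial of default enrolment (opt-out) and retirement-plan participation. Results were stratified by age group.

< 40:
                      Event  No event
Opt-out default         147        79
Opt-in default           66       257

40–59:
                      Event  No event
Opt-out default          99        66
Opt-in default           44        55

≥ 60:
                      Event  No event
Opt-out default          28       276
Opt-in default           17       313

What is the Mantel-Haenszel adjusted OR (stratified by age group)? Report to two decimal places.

3.70

OR_MH = Σ(aᵢdᵢ/nᵢ) / Σ(bᵢcᵢ/nᵢ), where nᵢ is the stratum total.
Stratum 1 (< 40): n = 549; a·d/n = 147·257/549 = 68.8142; b·c/n = 79·66/549 = 9.4973
Stratum 2 (40–59): n = 264; a·d/n = 99·55/264 = 20.6250; b·c/n = 66·44/264 = 11.0000
Stratum 3 (≥ 60): n = 634; a·d/n = 28·313/634 = 13.8233; b·c/n = 276·17/634 = 7.4006
OR_MH = (68.8142 + 20.6250 + 13.8233) / (9.4973 + 11.0000 + 7.4006) = 103.2626 / 27.8979 = 3.70145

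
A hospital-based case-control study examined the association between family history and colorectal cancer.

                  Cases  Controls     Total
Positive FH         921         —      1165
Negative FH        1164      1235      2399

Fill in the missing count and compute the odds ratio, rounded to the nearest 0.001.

The missing cell is in the exposed row: 1165 − 921 = 244.
So a = 921, b = 244, c = 1164, d = 1235.
OR = (a·d)/(b·c) = (921 × 1235) / (244 × 1164) = 1137435 / 284016 = 4.00483

4.005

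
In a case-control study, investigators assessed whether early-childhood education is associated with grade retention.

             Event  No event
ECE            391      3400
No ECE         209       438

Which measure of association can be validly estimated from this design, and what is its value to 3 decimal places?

0.241

Cells: a = 391, b = 3400, c = 209, d = 438.
This is a case-control study: participants were sampled on outcome status, so risks in the source population cannot be estimated directly — relative risk is not valid here. The odds ratio is the appropriate measure.
OR = (a·d)/(b·c) = (391 × 438) / (3400 × 209) = 171258 / 710600 = 0.24100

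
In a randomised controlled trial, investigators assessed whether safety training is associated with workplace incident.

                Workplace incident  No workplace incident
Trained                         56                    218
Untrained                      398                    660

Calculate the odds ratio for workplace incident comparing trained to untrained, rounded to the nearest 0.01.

0.43

Cells: a = 56, b = 218, c = 398, d = 660.
OR = (a·d)/(b·c) = (56 × 660) / (218 × 398) = 36960 / 86764 = 0.42598
Exposure is associated with lower odds of workplace incident (OR = 0.43 < 1).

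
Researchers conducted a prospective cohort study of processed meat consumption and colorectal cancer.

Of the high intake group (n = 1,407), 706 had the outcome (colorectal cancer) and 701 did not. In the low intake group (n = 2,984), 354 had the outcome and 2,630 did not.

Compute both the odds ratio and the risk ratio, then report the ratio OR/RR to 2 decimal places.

From the description: a = 706, b = 701, c = 354, d = 2630.
OR = (706·2630)/(701·354) = 1856780/248154 = 7.48237
Risk in exposed = 706/1407 = 0.50178; risk in unexposed = 354/2984 = 0.11863; RR = 4.22967
OR/RR = 7.48237 / 4.22967 = 1.76902
The outcome is not rare, so the OR lies further from 1 than the RR.

1.77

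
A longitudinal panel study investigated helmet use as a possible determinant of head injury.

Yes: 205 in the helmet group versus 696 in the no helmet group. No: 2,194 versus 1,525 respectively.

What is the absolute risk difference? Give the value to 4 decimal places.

From the description: a = 205, b = 2194, c = 696, d = 1525.
Risk in exposed = 205/2399 = 0.085452; risk in unexposed = 696/2221 = 0.313372.
Risk difference = 0.085452 − 0.313372 = -0.227920

-0.2279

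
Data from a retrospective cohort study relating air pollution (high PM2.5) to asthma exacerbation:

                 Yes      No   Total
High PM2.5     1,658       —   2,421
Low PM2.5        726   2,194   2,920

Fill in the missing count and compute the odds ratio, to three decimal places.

The missing cell is in the exposed row: 2421 − 1658 = 763.
So a = 1658, b = 763, c = 726, d = 2194.
OR = (a·d)/(b·c) = (1658 × 2194) / (763 × 726) = 3637652 / 553938 = 6.56689

6.567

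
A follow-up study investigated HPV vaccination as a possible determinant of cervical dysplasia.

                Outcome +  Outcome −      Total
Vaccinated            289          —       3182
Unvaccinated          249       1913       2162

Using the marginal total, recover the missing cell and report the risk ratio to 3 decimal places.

The missing cell is in the exposed row: 3182 − 289 = 2893.
So a = 289, b = 2893, c = 249, d = 1913.
RR = [a/(a+b)] / [c/(c+d)] = (289/3182) / (249/2162) = 0.09082/0.11517 = 0.78859

0.789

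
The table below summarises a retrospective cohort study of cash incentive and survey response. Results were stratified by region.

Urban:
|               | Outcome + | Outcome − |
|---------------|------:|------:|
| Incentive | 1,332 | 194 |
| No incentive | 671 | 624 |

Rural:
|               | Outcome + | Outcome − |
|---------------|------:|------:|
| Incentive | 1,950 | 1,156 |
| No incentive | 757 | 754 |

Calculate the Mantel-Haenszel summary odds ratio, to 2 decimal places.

OR_MH = Σ(aᵢdᵢ/nᵢ) / Σ(bᵢcᵢ/nᵢ), where nᵢ is the stratum total.
Stratum 1 (Urban): n = 2821; a·d/n = 1332·624/2821 = 294.6359; b·c/n = 194·671/2821 = 46.1446
Stratum 2 (Rural): n = 4617; a·d/n = 1950·754/4617 = 318.4535; b·c/n = 1156·757/4617 = 189.5369
OR_MH = (294.6359 + 318.4535) / (46.1446 + 189.5369) = 613.0895 / 235.6816 = 2.60135

2.60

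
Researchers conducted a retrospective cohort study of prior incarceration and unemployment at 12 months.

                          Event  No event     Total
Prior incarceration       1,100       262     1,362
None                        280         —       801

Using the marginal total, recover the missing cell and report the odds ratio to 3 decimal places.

The missing cell is in the unexposed row: 801 − 280 = 521.
So a = 1100, b = 262, c = 280, d = 521.
OR = (a·d)/(b·c) = (1100 × 521) / (262 × 280) = 573100 / 73360 = 7.81216

7.812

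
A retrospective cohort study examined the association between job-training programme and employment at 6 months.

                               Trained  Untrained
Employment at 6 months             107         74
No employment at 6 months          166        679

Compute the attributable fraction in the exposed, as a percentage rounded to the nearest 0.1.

74.9

Reading the table with exposure as columns: a = 107 (Trained, case), b = 166 (Trained, non-case), c = 74 (Untrained, case), d = 679.
Risk in exposed = 107/273 = 0.39194; risk in unexposed = 74/753 = 0.09827.
RR = 0.39194/0.09827 = 3.98827
AR% = (RR − 1)/RR × 100 = (3.98827 − 1)/3.98827 × 100 = 74.9265%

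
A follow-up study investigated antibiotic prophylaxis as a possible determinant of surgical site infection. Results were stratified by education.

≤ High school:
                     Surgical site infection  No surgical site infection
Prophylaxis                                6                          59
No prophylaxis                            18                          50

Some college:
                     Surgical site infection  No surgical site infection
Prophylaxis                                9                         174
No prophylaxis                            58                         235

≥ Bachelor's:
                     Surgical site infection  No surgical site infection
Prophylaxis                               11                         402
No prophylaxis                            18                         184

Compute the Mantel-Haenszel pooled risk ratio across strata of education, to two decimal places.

0.28

RR_MH = Σ(aᵢ·n₀ᵢ/nᵢ) / Σ(cᵢ·n₁ᵢ/nᵢ), with n₁ᵢ = aᵢ+bᵢ (exposed), n₀ᵢ = cᵢ+dᵢ (unexposed), nᵢ = n₁ᵢ+n₀ᵢ.
Stratum 1 (≤ High school): n₁ = 65, n₀ = 68, n = 133; a·n₀/n = 6·68/133 = 3.0677; c·n₁/n = 18·65/133 = 8.7970
Stratum 2 (Some college): n₁ = 183, n₀ = 293, n = 476; a·n₀/n = 9·293/476 = 5.5399; c·n₁/n = 58·183/476 = 22.2983
Stratum 3 (≥ Bachelor's): n₁ = 413, n₀ = 202, n = 615; a·n₀/n = 11·202/615 = 3.6130; c·n₁/n = 18·413/615 = 12.0878
RR_MH = (3.0677 + 5.5399 + 3.6130) / (8.7970 + 22.2983 + 12.0878) = 12.2206 / 43.1831 = 0.28299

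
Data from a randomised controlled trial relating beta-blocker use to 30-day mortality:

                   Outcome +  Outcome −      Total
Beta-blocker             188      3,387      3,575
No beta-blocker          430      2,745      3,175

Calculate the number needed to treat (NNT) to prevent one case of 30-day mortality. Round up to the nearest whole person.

13

Risk in treated group = 188/3575 = 0.05259; risk in control = 430/3175 = 0.13543.
Absolute risk reduction = 0.13543 − 0.05259 = 0.08285
NNT = 1 / ARR = 1 / 0.08285 = 12.071 → round up → 13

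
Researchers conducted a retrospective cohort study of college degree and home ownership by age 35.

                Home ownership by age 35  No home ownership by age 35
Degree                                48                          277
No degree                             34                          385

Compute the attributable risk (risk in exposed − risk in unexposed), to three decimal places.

0.067

Cells: a = 48, b = 277, c = 34, d = 385.
Risk in exposed = 48/325 = 0.147692; risk in unexposed = 34/419 = 0.081146.
Risk difference = 0.147692 − 0.081146 = 0.066547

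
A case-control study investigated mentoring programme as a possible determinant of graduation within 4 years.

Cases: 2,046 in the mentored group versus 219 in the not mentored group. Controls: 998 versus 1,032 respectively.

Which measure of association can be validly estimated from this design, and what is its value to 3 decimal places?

From the description: a = 2046, b = 998, c = 219, d = 1032.
This is a case-control study: participants were sampled on outcome status, so risks in the source population cannot be estimated directly — relative risk is not valid here. The odds ratio is the appropriate measure.
OR = (a·d)/(b·c) = (2046 × 1032) / (998 × 219) = 2111472 / 218562 = 9.66075

9.661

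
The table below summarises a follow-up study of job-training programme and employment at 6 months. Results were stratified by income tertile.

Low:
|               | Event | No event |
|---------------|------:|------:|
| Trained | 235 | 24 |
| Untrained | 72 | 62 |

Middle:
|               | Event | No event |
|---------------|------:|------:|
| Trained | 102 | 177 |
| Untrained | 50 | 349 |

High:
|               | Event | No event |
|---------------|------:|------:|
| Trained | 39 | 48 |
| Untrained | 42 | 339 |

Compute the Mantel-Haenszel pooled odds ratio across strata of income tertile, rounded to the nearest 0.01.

OR_MH = Σ(aᵢdᵢ/nᵢ) / Σ(bᵢcᵢ/nᵢ), where nᵢ is the stratum total.
Stratum 1 (Low): n = 393; a·d/n = 235·62/393 = 37.0738; b·c/n = 24·72/393 = 4.3969
Stratum 2 (Middle): n = 678; a·d/n = 102·349/678 = 52.5044; b·c/n = 177·50/678 = 13.0531
Stratum 3 (High): n = 468; a·d/n = 39·339/468 = 28.2500; b·c/n = 48·42/468 = 4.3077
OR_MH = (37.0738 + 52.5044 + 28.2500) / (4.3969 + 13.0531 + 4.3077) = 117.8282 / 21.7577 = 5.41546

5.42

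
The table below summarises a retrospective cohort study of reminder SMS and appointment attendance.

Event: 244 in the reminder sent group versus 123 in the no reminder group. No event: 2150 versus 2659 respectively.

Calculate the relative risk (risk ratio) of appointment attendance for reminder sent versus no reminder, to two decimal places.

From the description: a = 244, b = 2150, c = 123, d = 2659.
Risk in exposed = 244/2394 = 0.10192; risk in unexposed = 123/2782 = 0.04421.
RR = 0.10192 / 0.04421 = 2.30525
The risk among the exposed is 2.31 times that among the unexposed.

2.31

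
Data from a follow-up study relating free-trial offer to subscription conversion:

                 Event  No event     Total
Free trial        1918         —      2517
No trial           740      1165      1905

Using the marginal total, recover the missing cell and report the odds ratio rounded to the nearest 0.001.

The missing cell is in the exposed row: 2517 − 1918 = 599.
So a = 1918, b = 599, c = 740, d = 1165.
OR = (a·d)/(b·c) = (1918 × 1165) / (599 × 740) = 2234470 / 443260 = 5.04099

5.041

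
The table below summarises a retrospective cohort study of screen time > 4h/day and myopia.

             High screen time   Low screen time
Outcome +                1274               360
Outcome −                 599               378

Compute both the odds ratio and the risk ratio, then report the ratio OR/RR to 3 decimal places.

Reading the table with exposure as columns: a = 1274 (High screen time, case), b = 599 (High screen time, non-case), c = 360 (Low screen time, case), d = 378.
OR = (1274·378)/(599·360) = 481572/215640 = 2.23322
Risk in exposed = 1274/1873 = 0.68019; risk in unexposed = 360/738 = 0.48780; RR = 1.39439
OR/RR = 2.23322 / 1.39439 = 1.60157
The outcome is not rare, so the OR lies further from 1 than the RR.

1.602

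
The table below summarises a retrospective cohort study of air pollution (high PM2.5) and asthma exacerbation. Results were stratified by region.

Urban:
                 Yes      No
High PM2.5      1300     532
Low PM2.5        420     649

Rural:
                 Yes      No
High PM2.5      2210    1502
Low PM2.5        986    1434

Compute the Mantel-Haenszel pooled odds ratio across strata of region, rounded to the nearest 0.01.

OR_MH = Σ(aᵢdᵢ/nᵢ) / Σ(bᵢcᵢ/nᵢ), where nᵢ is the stratum total.
Stratum 1 (Urban): n = 2901; a·d/n = 1300·649/2901 = 290.8307; b·c/n = 532·420/2901 = 77.0217
Stratum 2 (Rural): n = 6132; a·d/n = 2210·1434/6132 = 516.8200; b·c/n = 1502·986/6132 = 241.5153
OR_MH = (290.8307 + 516.8200) / (77.0217 + 241.5153) = 807.6507 / 318.5370 = 2.53550

2.54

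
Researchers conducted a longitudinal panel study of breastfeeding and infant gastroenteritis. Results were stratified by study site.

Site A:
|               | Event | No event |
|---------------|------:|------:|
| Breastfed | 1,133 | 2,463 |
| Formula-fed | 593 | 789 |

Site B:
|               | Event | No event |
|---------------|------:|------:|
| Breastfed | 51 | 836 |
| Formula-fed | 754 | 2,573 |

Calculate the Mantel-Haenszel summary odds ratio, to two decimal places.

OR_MH = Σ(aᵢdᵢ/nᵢ) / Σ(bᵢcᵢ/nᵢ), where nᵢ is the stratum total.
Stratum 1 (Site A): n = 4978; a·d/n = 1133·789/4978 = 179.5775; b·c/n = 2463·593/4978 = 293.4028
Stratum 2 (Site B): n = 4214; a·d/n = 51·2573/4214 = 31.1398; b·c/n = 836·754/4214 = 149.5833
OR_MH = (179.5775 + 31.1398) / (293.4028 + 149.5833) = 210.7173 / 442.9861 = 0.47567

0.48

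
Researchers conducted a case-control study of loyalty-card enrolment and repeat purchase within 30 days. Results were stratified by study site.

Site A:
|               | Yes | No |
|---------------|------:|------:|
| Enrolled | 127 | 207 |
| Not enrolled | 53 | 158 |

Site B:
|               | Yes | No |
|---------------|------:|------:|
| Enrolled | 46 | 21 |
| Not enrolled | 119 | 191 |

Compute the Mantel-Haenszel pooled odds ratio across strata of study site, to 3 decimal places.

2.247

OR_MH = Σ(aᵢdᵢ/nᵢ) / Σ(bᵢcᵢ/nᵢ), where nᵢ is the stratum total.
Stratum 1 (Site A): n = 545; a·d/n = 127·158/545 = 36.8183; b·c/n = 207·53/545 = 20.1303
Stratum 2 (Site B): n = 377; a·d/n = 46·191/377 = 23.3050; b·c/n = 21·119/377 = 6.6286
OR_MH = (36.8183 + 23.3050) / (20.1303 + 6.6286) = 60.1234 / 26.7589 = 2.24685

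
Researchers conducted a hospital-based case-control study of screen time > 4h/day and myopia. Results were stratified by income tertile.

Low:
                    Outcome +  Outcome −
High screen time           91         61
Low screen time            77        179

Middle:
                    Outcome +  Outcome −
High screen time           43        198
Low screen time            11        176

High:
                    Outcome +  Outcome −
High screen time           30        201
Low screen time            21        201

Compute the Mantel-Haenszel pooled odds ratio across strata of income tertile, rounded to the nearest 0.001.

OR_MH = Σ(aᵢdᵢ/nᵢ) / Σ(bᵢcᵢ/nᵢ), where nᵢ is the stratum total.
Stratum 1 (Low): n = 408; a·d/n = 91·179/408 = 39.9240; b·c/n = 61·77/408 = 11.5123
Stratum 2 (Middle): n = 428; a·d/n = 43·176/428 = 17.6822; b·c/n = 198·11/428 = 5.0888
Stratum 3 (High): n = 453; a·d/n = 30·201/453 = 13.3113; b·c/n = 201·21/453 = 9.3179
OR_MH = (39.9240 + 17.6822 + 13.3113) / (11.5123 + 5.0888 + 9.3179) = 70.9175 / 25.9189 = 2.73613

2.736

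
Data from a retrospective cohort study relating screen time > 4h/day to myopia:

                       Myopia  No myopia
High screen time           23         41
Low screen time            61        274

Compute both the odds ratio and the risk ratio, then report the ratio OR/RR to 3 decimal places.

Cells: a = 23, b = 41, c = 61, d = 274.
OR = (23·274)/(41·61) = 6302/2501 = 2.51979
Risk in exposed = 23/64 = 0.35938; risk in unexposed = 61/335 = 0.18209; RR = 1.97362
OR/RR = 2.51979 / 1.97362 = 1.27674
The outcome is not rare, so the OR lies further from 1 than the RR.

1.277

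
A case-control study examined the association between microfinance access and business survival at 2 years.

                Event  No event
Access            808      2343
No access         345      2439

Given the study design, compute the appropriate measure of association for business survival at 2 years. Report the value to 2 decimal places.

2.44

Cells: a = 808, b = 2343, c = 345, d = 2439.
This is a case-control study: participants were sampled on outcome status, so risks in the source population cannot be estimated directly — relative risk is not valid here. The odds ratio is the appropriate measure.
OR = (a·d)/(b·c) = (808 × 2439) / (2343 × 345) = 1970712 / 808335 = 2.43799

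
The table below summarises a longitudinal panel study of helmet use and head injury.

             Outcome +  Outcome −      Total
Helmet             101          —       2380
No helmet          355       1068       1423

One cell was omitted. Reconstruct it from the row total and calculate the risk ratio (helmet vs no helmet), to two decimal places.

0.17

The missing cell is in the exposed row: 2380 − 101 = 2279.
So a = 101, b = 2279, c = 355, d = 1068.
RR = [a/(a+b)] / [c/(c+d)] = (101/2380) / (355/1423) = 0.04244/0.24947 = 0.17011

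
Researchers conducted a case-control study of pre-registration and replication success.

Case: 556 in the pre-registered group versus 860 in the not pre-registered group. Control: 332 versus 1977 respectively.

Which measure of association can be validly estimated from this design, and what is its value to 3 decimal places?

From the description: a = 556, b = 332, c = 860, d = 1977.
This is a case-control study: participants were sampled on outcome status, so risks in the source population cannot be estimated directly — relative risk is not valid here. The odds ratio is the appropriate measure.
OR = (a·d)/(b·c) = (556 × 1977) / (332 × 860) = 1099212 / 285520 = 3.84986

3.850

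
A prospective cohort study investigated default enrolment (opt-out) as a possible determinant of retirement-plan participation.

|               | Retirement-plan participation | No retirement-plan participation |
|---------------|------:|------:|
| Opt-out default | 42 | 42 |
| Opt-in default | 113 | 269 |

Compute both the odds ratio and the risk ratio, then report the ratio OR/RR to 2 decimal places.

Cells: a = 42, b = 42, c = 113, d = 269.
OR = (42·269)/(42·113) = 11298/4746 = 2.38053
Risk in exposed = 42/84 = 0.50000; risk in unexposed = 113/382 = 0.29581; RR = 1.69027
OR/RR = 2.38053 / 1.69027 = 1.40838
The outcome is not rare, so the OR lies further from 1 than the RR.

1.41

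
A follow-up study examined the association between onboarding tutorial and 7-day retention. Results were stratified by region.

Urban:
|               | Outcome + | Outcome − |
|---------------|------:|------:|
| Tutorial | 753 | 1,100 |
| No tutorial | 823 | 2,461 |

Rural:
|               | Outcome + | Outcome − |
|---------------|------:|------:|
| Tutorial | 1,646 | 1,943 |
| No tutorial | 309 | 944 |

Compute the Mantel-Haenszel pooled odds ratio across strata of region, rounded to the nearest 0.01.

OR_MH = Σ(aᵢdᵢ/nᵢ) / Σ(bᵢcᵢ/nᵢ), where nᵢ is the stratum total.
Stratum 1 (Urban): n = 5137; a·d/n = 753·2461/5137 = 360.7423; b·c/n = 1100·823/5137 = 176.2313
Stratum 2 (Rural): n = 4842; a·d/n = 1646·944/4842 = 320.9054; b·c/n = 1943·309/4842 = 123.9957
OR_MH = (360.7423 + 320.9054) / (176.2313 + 123.9957) = 681.6477 / 300.2269 = 2.27044

2.27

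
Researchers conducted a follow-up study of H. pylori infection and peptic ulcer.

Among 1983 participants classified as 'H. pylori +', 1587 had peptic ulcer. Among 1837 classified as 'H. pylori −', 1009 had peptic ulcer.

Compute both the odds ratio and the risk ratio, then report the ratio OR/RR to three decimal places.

From the description: a = 1587, b = 396, c = 1009, d = 828.
OR = (1587·828)/(396·1009) = 1314036/399564 = 3.28867
Risk in exposed = 1587/1983 = 0.80030; risk in unexposed = 1009/1837 = 0.54927; RR = 1.45704
OR/RR = 3.28867 / 1.45704 = 2.25709
The outcome is not rare, so the OR lies further from 1 than the RR.

2.257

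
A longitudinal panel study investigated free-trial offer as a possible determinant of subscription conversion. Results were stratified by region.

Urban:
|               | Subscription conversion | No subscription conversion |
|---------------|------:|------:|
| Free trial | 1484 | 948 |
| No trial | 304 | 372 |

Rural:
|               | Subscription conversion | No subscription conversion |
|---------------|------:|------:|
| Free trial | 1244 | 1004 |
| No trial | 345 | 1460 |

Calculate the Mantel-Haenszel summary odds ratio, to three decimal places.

3.512

OR_MH = Σ(aᵢdᵢ/nᵢ) / Σ(bᵢcᵢ/nᵢ), where nᵢ is the stratum total.
Stratum 1 (Urban): n = 3108; a·d/n = 1484·372/3108 = 177.6216; b·c/n = 948·304/3108 = 92.7259
Stratum 2 (Rural): n = 4053; a·d/n = 1244·1460/4053 = 448.1224; b·c/n = 1004·345/4053 = 85.4626
OR_MH = (177.6216 + 448.1224) / (92.7259 + 85.4626) = 625.7440 / 178.1885 = 3.51170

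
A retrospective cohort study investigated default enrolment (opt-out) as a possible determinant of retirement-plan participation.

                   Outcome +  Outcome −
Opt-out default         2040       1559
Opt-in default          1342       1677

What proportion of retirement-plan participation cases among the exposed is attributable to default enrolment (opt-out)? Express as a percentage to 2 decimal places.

Cells: a = 2040, b = 1559, c = 1342, d = 1677.
Risk in exposed = 2040/3599 = 0.56682; risk in unexposed = 1342/3019 = 0.44452.
RR = 0.56682/0.44452 = 1.27514
AR% = (RR − 1)/RR × 100 = (1.27514 − 1)/1.27514 × 100 = 21.5774%

21.58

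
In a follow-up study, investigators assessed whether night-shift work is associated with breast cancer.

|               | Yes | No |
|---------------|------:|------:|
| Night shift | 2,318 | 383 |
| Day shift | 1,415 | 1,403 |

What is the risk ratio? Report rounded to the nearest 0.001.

1.709

Cells: a = 2318, b = 383, c = 1415, d = 1403.
Risk in exposed = 2318/2701 = 0.85820; risk in unexposed = 1415/2818 = 0.50213.
RR = 0.85820 / 0.50213 = 1.70912
The risk among the exposed is 1.71 times that among the unexposed.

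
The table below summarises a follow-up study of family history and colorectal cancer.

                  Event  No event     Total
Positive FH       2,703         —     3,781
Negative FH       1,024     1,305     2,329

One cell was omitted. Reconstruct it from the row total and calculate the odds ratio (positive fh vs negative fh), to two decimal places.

The missing cell is in the exposed row: 3781 − 2703 = 1078.
So a = 2703, b = 1078, c = 1024, d = 1305.
OR = (a·d)/(b·c) = (2703 × 1305) / (1078 × 1024) = 3527415 / 1103872 = 3.19549

3.20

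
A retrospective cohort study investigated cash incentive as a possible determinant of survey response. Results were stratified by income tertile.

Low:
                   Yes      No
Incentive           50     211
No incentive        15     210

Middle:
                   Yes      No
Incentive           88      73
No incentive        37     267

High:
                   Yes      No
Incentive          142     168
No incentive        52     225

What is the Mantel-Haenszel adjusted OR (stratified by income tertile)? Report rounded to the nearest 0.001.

OR_MH = Σ(aᵢdᵢ/nᵢ) / Σ(bᵢcᵢ/nᵢ), where nᵢ is the stratum total.
Stratum 1 (Low): n = 486; a·d/n = 50·210/486 = 21.6049; b·c/n = 211·15/486 = 6.5123
Stratum 2 (Middle): n = 465; a·d/n = 88·267/465 = 50.5290; b·c/n = 73·37/465 = 5.8086
Stratum 3 (High): n = 587; a·d/n = 142·225/587 = 54.4293; b·c/n = 168·52/587 = 14.8825
OR_MH = (21.6049 + 50.5290 + 54.4293) / (6.5123 + 5.8086 + 14.8825) = 126.5633 / 27.2034 = 4.65248

4.652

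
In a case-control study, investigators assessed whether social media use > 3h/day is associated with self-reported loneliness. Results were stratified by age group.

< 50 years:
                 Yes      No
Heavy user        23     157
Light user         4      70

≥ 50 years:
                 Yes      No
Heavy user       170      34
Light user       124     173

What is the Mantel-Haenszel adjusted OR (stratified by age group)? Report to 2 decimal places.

OR_MH = Σ(aᵢdᵢ/nᵢ) / Σ(bᵢcᵢ/nᵢ), where nᵢ is the stratum total.
Stratum 1 (< 50 years): n = 254; a·d/n = 23·70/254 = 6.3386; b·c/n = 157·4/254 = 2.4724
Stratum 2 (≥ 50 years): n = 501; a·d/n = 170·173/501 = 58.7026; b·c/n = 34·124/501 = 8.4152
OR_MH = (6.3386 + 58.7026) / (2.4724 + 8.4152) = 65.0412 / 10.8876 = 5.97387

5.97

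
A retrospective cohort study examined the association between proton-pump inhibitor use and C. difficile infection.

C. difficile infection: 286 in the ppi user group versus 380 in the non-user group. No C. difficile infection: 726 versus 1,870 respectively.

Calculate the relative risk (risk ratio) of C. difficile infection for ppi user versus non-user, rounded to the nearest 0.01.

From the description: a = 286, b = 726, c = 380, d = 1870.
Risk in exposed = 286/1012 = 0.28261; risk in unexposed = 380/2250 = 0.16889.
RR = 0.28261 / 0.16889 = 1.67334
The risk among the exposed is 1.67 times that among the unexposed.

1.67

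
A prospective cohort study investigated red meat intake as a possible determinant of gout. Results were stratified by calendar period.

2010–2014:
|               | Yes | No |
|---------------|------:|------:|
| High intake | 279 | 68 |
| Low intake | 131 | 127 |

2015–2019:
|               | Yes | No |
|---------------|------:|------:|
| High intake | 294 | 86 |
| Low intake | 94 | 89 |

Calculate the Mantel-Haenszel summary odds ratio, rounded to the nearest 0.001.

OR_MH = Σ(aᵢdᵢ/nᵢ) / Σ(bᵢcᵢ/nᵢ), where nᵢ is the stratum total.
Stratum 1 (2010–2014): n = 605; a·d/n = 279·127/605 = 58.5669; b·c/n = 68·131/605 = 14.7240
Stratum 2 (2015–2019): n = 563; a·d/n = 294·89/563 = 46.4760; b·c/n = 86·94/563 = 14.3588
OR_MH = (58.5669 + 46.4760) / (14.7240 + 14.3588) = 105.0430 / 29.0828 = 3.61186

3.612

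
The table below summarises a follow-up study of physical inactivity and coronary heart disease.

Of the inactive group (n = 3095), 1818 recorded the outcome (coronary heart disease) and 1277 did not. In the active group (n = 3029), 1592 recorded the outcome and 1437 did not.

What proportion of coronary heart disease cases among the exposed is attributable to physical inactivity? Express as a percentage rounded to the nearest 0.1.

10.5

From the description: a = 1818, b = 1277, c = 1592, d = 1437.
Risk in exposed = 1818/3095 = 0.58740; risk in unexposed = 1592/3029 = 0.52559.
RR = 0.58740/0.52559 = 1.11761
AR% = (RR − 1)/RR × 100 = (1.11761 − 1)/1.11761 × 100 = 10.5232%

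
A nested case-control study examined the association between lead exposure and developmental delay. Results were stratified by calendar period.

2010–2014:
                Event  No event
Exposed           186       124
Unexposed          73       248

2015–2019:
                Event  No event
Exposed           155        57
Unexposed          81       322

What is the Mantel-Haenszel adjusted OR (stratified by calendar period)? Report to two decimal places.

OR_MH = Σ(aᵢdᵢ/nᵢ) / Σ(bᵢcᵢ/nᵢ), where nᵢ is the stratum total.
Stratum 1 (2010–2014): n = 631; a·d/n = 186·248/631 = 73.1030; b·c/n = 124·73/631 = 14.3455
Stratum 2 (2015–2019): n = 615; a·d/n = 155·322/615 = 81.1545; b·c/n = 57·81/615 = 7.5073
OR_MH = (73.1030 + 81.1545) / (14.3455 + 7.5073) = 154.2575 / 21.8528 = 7.05893

7.06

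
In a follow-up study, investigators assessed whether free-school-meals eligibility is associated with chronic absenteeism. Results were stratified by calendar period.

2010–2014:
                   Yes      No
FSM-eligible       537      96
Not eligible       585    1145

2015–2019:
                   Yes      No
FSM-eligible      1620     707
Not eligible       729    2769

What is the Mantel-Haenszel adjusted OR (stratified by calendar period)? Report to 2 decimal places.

OR_MH = Σ(aᵢdᵢ/nᵢ) / Σ(bᵢcᵢ/nᵢ), where nᵢ is the stratum total.
Stratum 1 (2010–2014): n = 2363; a·d/n = 537·1145/2363 = 260.2052; b·c/n = 96·585/2363 = 23.7664
Stratum 2 (2015–2019): n = 5825; a·d/n = 1620·2769/5825 = 770.0910; b·c/n = 707·729/5825 = 88.4812
OR_MH = (260.2052 + 770.0910) / (23.7664 + 88.4812) = 1030.2962 / 112.2476 = 9.17878

9.18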